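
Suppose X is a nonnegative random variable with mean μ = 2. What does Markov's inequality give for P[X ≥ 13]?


μ = E[X] = 2, a = 13.
Markov: P[X ≥ 13] ≤ μ/a = (2)/13 = 2/13.
Numerically: ≈ 0.15385.
(Since a = 13 > μ = 2.00000, the bound 2/13 is < 1 and informative.)

P[X ≥ 13] ≤ 2/13 ≈ 0.15385.


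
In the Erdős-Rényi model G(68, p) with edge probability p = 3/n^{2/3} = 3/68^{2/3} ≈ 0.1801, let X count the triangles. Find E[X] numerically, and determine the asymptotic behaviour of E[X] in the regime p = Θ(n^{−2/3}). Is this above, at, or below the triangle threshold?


Number of potential triangles: C(68, 3) = 50116.
Each occurs with probability p³ ≈ (0.1801)³ ≈ 5.839100e-03.
By linearity: E[X] = C(68, 3)·p³ ≈ 50116 · 5.839100e-03 ≈ 292.6324.
Since α = 2/3 < 1, p = c/n^{2/3} ≫ 1/n is above the triangle threshold p ~ 1/n. Asymptotically E[X] ~ (c³/6)·n^{3(1−α)} = (3³/6)·n^{1} → ∞; triangles are abundant w.h.p.

E[X] ≈ 292.6324; in regime p = Θ(1/n^{2/3}) E[X] diverges (above the triangle threshold p ~ 1/n).


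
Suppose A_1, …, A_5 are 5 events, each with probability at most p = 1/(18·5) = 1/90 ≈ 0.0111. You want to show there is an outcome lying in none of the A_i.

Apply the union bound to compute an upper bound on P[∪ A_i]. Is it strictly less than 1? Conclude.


Union bound: P[∪_{i=1}^{5} A_i] ≤ Σ_i P[A_i] ≤ 5·p = 5·(1/90) = 1/18.
Numerically: 1/18 ≈ 0.0556.
Is 1/18 < 1? YES.
Since P[∪ A_i] ≤ 1/18 < 1, the complement has P[∩ A_i^c] ≥ 1 − 1/18 = 17/18 > 0, so some outcome avoids every A_i.

5·p = 1/18 ≈ 0.0556; existence CERTIFIED by the union bound.


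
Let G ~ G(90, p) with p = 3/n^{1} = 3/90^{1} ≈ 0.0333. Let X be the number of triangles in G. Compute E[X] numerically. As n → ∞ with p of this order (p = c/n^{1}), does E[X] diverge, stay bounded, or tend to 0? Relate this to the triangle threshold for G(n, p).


Number of potential triangles: C(90, 3) = 117480.
Each occurs with probability p³ ≈ (0.0333)³ ≈ 3.70370e-05.
By linearity: E[X] = C(90, 3)·p³ ≈ 117480 · 3.70370e-05 ≈ 4.351.
Here α = 1, so p = 3/n is exactly at the triangle threshold p ~ 1/n. Asymptotically E[X] → c³/6 = 3³/6 = 9/2 ≈ 4.500, a bounded constant. In this regime the triangle count is asymptotically Poisson(c³/6).

E[X] ≈ 4.351; in regime p = Θ(1/n^{1}) E[X] stays bounded (at the triangle threshold p ~ 1/n).


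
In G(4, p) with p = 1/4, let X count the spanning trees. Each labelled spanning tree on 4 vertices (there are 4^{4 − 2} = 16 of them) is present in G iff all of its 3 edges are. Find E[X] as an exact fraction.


K_4 has 4^{4 − 2} = 16 labelled spanning trees.
For each such spanning tree H, let X_H = 1 if all 3 edges of H are present in G. Then P[X_H = 1] = p^{3} = (1/4)^{3} = 1/64.
By linearity of expectation: E[X] = Σ_H E[X_H] = 16 · p^{3} = 16 · 1/64 = 1/4.
Numerically: E[X] ≈ 0.25.

E[X] = 16 · (1/4)^{3} = 1/4 ≈ 0.25.


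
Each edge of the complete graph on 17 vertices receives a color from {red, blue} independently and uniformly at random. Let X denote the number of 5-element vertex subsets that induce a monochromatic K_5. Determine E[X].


Let X = Σ_S X_S over the C(17, 5) = 6188 subsets S of size 5, where X_S = 1 if the K_5 on S is monochromatic.
For a fixed S, the K_5 on S has C(5, 2) = 10 edges. P[all 10 edges red] = (1/2)^10, and likewise for blue, so P[monochromatic] = 2·(1/2)^10 = 2^{1 − 10} = 1/512.
By linearity: E[X] = C(17, 5) · 2^{1 − 10} = 6188 · 1/512 = 1547/128.
Numerically: E[X] ≈ 12.085938.

E[X] = C(17,5)·2^(1−C(5,2)) = 1547/128 ≈ 12.085938.


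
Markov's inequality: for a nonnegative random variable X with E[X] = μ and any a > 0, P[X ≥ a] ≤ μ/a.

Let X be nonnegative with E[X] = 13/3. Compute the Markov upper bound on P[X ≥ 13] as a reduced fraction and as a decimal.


μ = E[X] = 13/3, a = 13.
Markov: P[X ≥ 13] ≤ μ/a = (13/3)/13 = 1/3.
Numerically: ≈ 0.333.
(Since a = 13 > μ = 4.333, the bound 1/3 is < 1 and informative.)

P[X ≥ 13] ≤ 1/3 ≈ 0.333.


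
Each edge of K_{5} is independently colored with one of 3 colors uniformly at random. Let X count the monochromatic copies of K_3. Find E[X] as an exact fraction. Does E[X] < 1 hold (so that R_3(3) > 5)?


E[X] = C(5, 3) · 3^{1 − 3} = 10 · 3^{−2} = 10/9.
As a reduced fraction: E[X] = 10/9 ≈ 1.111111.
Is E[X] < 1? NO.
Since E[X] ≥ 1, the first-moment bound is inconclusive at n = 5; it does NOT by itself certify R_3(3) > 5.

E[X] = 10/9 ≈ 1.111111; E[X] ≥ 1; first-moment method inconclusive here.


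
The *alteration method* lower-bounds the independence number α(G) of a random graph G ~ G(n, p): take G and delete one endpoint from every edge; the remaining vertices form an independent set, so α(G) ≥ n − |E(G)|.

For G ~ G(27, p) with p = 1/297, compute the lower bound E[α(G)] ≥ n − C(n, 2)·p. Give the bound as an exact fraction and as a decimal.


E[|E(G)|] = C(27, 2)·p = 351 · (1/297) = 13/11.
E[α(G)] ≥ n − E[|E(G)|] = 27 − 13/11 = 284/11.
Numerically: ≈ 25.818.
(This is only a lower bound; the true E[α(G)] may be larger.)

E[α(G)] ≥ 284/11 ≈ 25.818.


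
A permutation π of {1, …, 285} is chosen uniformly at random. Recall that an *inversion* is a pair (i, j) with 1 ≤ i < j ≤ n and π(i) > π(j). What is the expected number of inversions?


Write X = Σ X_I over the C(285, 2) = 40470 pairs i < j, with X_I the indicator of one inversion.
There are 40470 indicators.
For each fixed pair i < j, the values π(i) and π(j) are two distinct elements of {1, …, 285} in uniformly random order; by symmetry P[π(i) > π(j)] = 1/2.
By linearity: E[X] = 40470 · (1/2) = C(285, 2) · (1/2) = 40470/2 = 20235 ≈ 20235.000.

E[X] = 20235 = 20235.000.


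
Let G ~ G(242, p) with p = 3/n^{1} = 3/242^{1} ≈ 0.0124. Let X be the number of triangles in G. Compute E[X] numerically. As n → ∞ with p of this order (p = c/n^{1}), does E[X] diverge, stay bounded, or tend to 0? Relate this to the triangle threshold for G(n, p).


Number of potential triangles: C(242, 3) = 2332880.
Each occurs with probability p³ ≈ (0.0124)³ ≈ 1.905100e-06.
By linearity: E[X] = C(242, 3)·p³ ≈ 2332880 · 1.905100e-06 ≈ 4.4444.
Here α = 1, so p = 3/n is exactly at the triangle threshold p ~ 1/n. Asymptotically E[X] → c³/6 = 3³/6 = 9/2 ≈ 4.5000, a bounded constant. In this regime the triangle count is asymptotically Poisson(c³/6).

E[X] ≈ 4.4444; in regime p = Θ(1/n^{1}) E[X] stays bounded (at the triangle threshold p ~ 1/n).


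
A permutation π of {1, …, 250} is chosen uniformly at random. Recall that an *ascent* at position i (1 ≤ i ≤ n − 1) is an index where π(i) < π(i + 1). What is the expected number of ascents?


Write X = Σ X_I over i = 1, …, 249, with X_I the indicator of one ascent.
There are 249 indicators.
For each fixed i, the pair (π(i), π(i+1)) is a uniformly random ordered pair of distinct values from {1, …, 250}; by symmetry P[π(i) < π(i+1)] = 1/2.
By linearity: E[X] = 249 · (1/2) = (250 − 1) · (1/2) = 249/2 ≈ 124.50000.

E[X] = 249/2 = 124.50000.


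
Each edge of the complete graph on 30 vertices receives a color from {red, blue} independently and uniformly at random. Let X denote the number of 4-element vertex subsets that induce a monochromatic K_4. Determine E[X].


Let X = Σ_S X_S over the C(30, 4) = 27405 subsets S of size 4, where X_S = 1 if the K_4 on S is monochromatic.
For a fixed S, the K_4 on S has C(4, 2) = 6 edges. P[all 6 edges red] = (1/2)^6, and likewise for blue, so P[monochromatic] = 2·(1/2)^6 = 2^{1 − 6} = 1/32.
By linearity: E[X] = C(30, 4) · 2^{1 − 6} = 27405 · 1/32 = 27405/32.
Numerically: E[X] ≈ 856.406.

E[X] = C(30,4)·2^(1−C(4,2)) = 27405/32 ≈ 856.406.


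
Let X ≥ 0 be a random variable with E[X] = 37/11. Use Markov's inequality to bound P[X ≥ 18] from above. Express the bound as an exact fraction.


μ = E[X] = 37/11, a = 18.
Markov: P[X ≥ 18] ≤ μ/a = (37/11)/18 = 37/198.
Numerically: ≈ 0.186869.
(Since a = 18 > μ = 3.363636, the bound 37/198 is < 1 and informative.)

P[X ≥ 18] ≤ 37/198 ≈ 0.186869.


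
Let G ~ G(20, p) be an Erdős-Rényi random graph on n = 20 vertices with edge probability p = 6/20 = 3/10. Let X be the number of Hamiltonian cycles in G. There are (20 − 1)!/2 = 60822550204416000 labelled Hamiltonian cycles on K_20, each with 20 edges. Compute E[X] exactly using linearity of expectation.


K_20 has (20 − 1)!/2 = 60822550204416000 labelled Hamiltonian cycles.
For each such Hamiltonian cycle H, let X_H = 1 if all 20 edges of H are present in G. Then P[X_H = 1] = p^{20} = (3/10)^{20} = 3486784401/100000000000000000000.
By linearity: E[X] = Σ_H E[X_H] = 60822550204416000 · p^{20} = 60822550204416000 · 3486784401/100000000000000000000 = 51776152168407487821/24414062500000.
Numerically: E[X] ≈ 2.121e+06.

E[X] = 60822550204416000 · (3/10)^{20} = 51776152168407487821/24414062500000 ≈ 2.121e+06.


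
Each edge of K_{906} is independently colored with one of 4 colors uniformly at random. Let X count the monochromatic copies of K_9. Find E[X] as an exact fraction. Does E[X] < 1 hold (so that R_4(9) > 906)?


E[X] = C(906, 9) · 4^{1 − 36} = 1089130176400609441450 · 4^{−35} = 1089130176400609441450/1180591620717411303424.
As a reduced fraction: E[X] = 544565088200304720725/590295810358705651712 ≈ 0.922529.
Is E[X] < 1? YES.
Since E[X] < 1, there exists a 4-coloring of K_{906} with no monochromatic K_9; hence R_4(9) > 906.

E[X] = 544565088200304720725/590295810358705651712 ≈ 0.922529; E[X] < 1, so R_4(9) > 906.


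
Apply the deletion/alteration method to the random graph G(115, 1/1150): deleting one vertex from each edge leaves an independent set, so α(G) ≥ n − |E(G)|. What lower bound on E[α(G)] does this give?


E[|E(G)|] = C(115, 2)·p = 6555 · (1/1150) = 57/10.
E[α(G)] ≥ n − E[|E(G)|] = 115 − 57/10 = 1093/10.
Numerically: ≈ 109.30000.
(This is only a lower bound; the true E[α(G)] may be larger.)

E[α(G)] ≥ 1093/10 ≈ 109.30000.


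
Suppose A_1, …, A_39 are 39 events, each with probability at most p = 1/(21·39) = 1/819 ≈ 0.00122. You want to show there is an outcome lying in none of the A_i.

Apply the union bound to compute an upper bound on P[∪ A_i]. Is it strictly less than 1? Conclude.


Union bound: P[∪_{i=1}^{39} A_i] ≤ Σ_i P[A_i] ≤ 39·p = 39·(1/819) = 1/21.
Numerically: 1/21 ≈ 0.04762.
Is 1/21 < 1? YES.
Since P[∪ A_i] ≤ 1/21 < 1, the complement has P[∩ A_i^c] ≥ 1 − 1/21 = 20/21 > 0, so some outcome avoids every A_i.

39·p = 1/21 ≈ 0.04762; existence CERTIFIED by the union bound.


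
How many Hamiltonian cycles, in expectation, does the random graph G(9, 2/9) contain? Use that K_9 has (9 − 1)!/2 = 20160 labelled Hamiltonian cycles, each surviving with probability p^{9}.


K_9 has (9 − 1)!/2 = 20160 labelled Hamiltonian cycles.
For each such Hamiltonian cycle H, let X_H = 1 if all 9 edges of H are present in G. Then P[X_H = 1] = p^{9} = (2/9)^{9} = 512/387420489.
By linearity: E[X] = Σ_H E[X_H] = 20160 · p^{9} = 20160 · 512/387420489 = 1146880/43046721.
Numerically: E[X] ≈ 0.0266.

E[X] = 20160 · (2/9)^{9} = 1146880/43046721 ≈ 0.0266.


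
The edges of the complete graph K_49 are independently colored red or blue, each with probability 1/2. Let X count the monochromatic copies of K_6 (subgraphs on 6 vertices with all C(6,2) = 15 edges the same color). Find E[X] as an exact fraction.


Let X = Σ_S X_S over the C(49, 6) = 13983816 subsets S of size 6, where X_S = 1 if the K_6 on S is monochromatic.
For a fixed S, the K_6 on S has C(6, 2) = 15 edges. P[all 15 edges red] = (1/2)^15, and likewise for blue, so P[monochromatic] = 2·(1/2)^15 = 2^{1 − 15} = 1/16384.
By linearity of expectation: E[X] = C(49, 6) · 2^{1 − 15} = 13983816 · 1/16384 = 1747977/2048.
Numerically: E[X] ≈ 853.5044.

E[X] = C(49,6)·2^(1−C(6,2)) = 1747977/2048 ≈ 853.5044.


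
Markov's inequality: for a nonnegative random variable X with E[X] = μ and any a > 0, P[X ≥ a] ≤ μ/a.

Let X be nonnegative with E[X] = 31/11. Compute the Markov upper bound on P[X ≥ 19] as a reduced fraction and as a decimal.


μ = E[X] = 31/11, a = 19.
Markov: P[X ≥ 19] ≤ μ/a = (31/11)/19 = 31/209.
Numerically: ≈ 0.14833.
(Since a = 19 > μ = 2.81818, the bound 31/209 is < 1 and informative.)

P[X ≥ 19] ≤ 31/209 ≈ 0.14833.


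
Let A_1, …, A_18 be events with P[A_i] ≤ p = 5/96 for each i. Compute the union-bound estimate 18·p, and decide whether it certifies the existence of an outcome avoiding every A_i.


Union bound: P[∪_{i=1}^{18} A_i] ≤ Σ_i P[A_i] ≤ 18·p = 18·(5/96) = 15/16.
Numerically: 15/16 ≈ 0.937500.
Is 15/16 < 1? YES.
Since P[∪ A_i] ≤ 15/16 < 1, the complement has P[∩ A_i^c] ≥ 1 − 15/16 = 1/16 > 0, so some outcome avoids every A_i.

18·p = 15/16 ≈ 0.937500; existence CERTIFIED by the union bound.


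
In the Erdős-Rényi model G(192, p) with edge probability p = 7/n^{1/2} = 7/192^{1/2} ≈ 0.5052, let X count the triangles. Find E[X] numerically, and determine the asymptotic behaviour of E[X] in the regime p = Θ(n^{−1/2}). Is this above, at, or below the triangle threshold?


Number of potential triangles: C(192, 3) = 1161280.
Each occurs with probability p³ ≈ (0.5052)³ ≈ 1.289265e-01.
By linearity: E[X] = C(192, 3)·p³ ≈ 1161280 · 1.289265e-01 ≈ 149719.7949.
Since α = 1/2 < 1, p = c/n^{1/2} ≫ 1/n is above the triangle threshold p ~ 1/n. Asymptotically E[X] ~ (c³/6)·n^{3(1−α)} = (7³/6)·n^{1.5} → ∞; triangles are abundant w.h.p.

E[X] ≈ 149719.7949; in regime p = Θ(1/n^{1/2}) E[X] diverges (above the triangle threshold p ~ 1/n).


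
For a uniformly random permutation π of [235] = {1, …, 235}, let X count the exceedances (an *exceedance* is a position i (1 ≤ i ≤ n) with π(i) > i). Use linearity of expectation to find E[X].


Write X = Σ_{i=1}^{235} X_i, where X_i = 1_{π(i) > i}.
For each fixed i, π(i) is uniform over {1, …, 235} (marginal of a uniform permutation), so P[π(i) > i] = (n − i)/n. Summing: Σ_{i=1}^{235} (n − i)/n = (0 + 1 + … + 234)/235 = 235(235 − 1)/(2·235) = (235 − 1)/2.
Hence E[X] = Σ_{i=1}^{235} (235 − i)/235 = 117 ≈ 117.00000.

E[X] = 117 = 117.00000.


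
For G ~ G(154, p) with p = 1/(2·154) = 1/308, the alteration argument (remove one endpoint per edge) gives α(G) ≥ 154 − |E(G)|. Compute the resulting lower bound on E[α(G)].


E[|E(G)|] = C(154, 2)·p = 11781 · (1/308) = 153/4.
E[α(G)] ≥ n − E[|E(G)|] = 154 − 153/4 = 463/4.
Numerically: ≈ 115.75000.
(This is only a lower bound; the true E[α(G)] may be larger.)

E[α(G)] ≥ 463/4 ≈ 115.75000.


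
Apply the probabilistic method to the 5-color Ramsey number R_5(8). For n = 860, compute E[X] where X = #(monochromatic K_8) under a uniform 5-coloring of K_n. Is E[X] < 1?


E[X] = C(860, 8) · 5^{1 − 28} = 7182671140665308145 · 5^{−27} = 7182671140665308145/7450580596923828125.
As a reduced fraction: E[X] = 1436534228133061629/1490116119384765625 ≈ 0.9640418.
Is E[X] < 1? YES.
Since E[X] < 1, there exists a 5-coloring of K_{860} with no monochromatic K_8; hence R_5(8) > 860.

E[X] = 1436534228133061629/1490116119384765625 ≈ 0.9640418; E[X] < 1, so R_5(8) > 860.


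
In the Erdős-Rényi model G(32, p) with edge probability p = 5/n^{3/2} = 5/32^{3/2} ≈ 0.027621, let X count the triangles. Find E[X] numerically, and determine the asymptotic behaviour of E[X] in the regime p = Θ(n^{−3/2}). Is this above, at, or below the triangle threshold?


Number of potential triangles: C(32, 3) = 4960.
Each occurs with probability p³ ≈ (0.027621)³ ≈ 2.1073424e-05.
By linearity: E[X] = C(32, 3)·p³ ≈ 4960 · 2.1073424e-05 ≈ 0.10452.
Since α = 3/2 > 1, p = c/n^{3/2} = o(1/n) is below the triangle threshold p ~ 1/n. Asymptotically E[X] ~ (c³/6)·n^{3(1−α)} = (5³/6)·n^{-1.5} → 0, so by Markov's inequality G has no triangles w.h.p.

E[X] ≈ 0.10452; in regime p = Θ(1/n^{3/2}) E[X] tends to 0 (below the triangle threshold p ~ 1/n).


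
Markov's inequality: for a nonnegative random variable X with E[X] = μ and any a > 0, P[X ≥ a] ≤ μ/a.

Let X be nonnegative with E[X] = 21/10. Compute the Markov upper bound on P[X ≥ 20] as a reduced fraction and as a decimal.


μ = E[X] = 21/10, a = 20.
Markov: P[X ≥ 20] ≤ μ/a = (21/10)/20 = 21/200.
Numerically: ≈ 0.105.
(Since a = 20 > μ = 2.100, the bound 21/200 is < 1 and informative.)

P[X ≥ 20] ≤ 21/200 ≈ 0.105.


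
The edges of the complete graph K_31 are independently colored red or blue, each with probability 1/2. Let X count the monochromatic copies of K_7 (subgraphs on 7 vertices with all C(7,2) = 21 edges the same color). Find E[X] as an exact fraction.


Let X = Σ_S X_S over the C(31, 7) = 2629575 subsets S of size 7, where X_S = 1 if the K_7 on S is monochromatic.
For a fixed S, the K_7 on S has C(7, 2) = 21 edges. P[all 21 edges red] = (1/2)^21, and likewise for blue, so P[monochromatic] = 2·(1/2)^21 = 2^{1 − 21} = 1/1048576.
Summing: E[X] = C(31, 7) · 2^{1 − 21} = 2629575 · 1/1048576 = 2629575/1048576.
Numerically: E[X] ≈ 2.50776.

E[X] = C(31,7)·2^(1−C(7,2)) = 2629575/1048576 ≈ 2.50776.


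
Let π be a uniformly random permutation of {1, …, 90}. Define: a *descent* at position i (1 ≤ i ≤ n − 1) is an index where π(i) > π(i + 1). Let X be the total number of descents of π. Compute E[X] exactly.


Write X = Σ X_I over i = 1, …, 89, with X_I the indicator of one descent.
There are 89 indicators.
For each fixed i, the pair (π(i), π(i+1)) is a uniformly random ordered pair of distinct values from {1, …, 90}; by symmetry P[π(i) > π(i+1)] = 1/2.
By linearity: E[X] = 89 · (1/2) = (90 − 1) · (1/2) = 89/2 ≈ 44.500.

E[X] = 89/2 = 44.500.


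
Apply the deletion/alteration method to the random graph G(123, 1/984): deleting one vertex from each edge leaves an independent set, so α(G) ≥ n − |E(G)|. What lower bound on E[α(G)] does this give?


E[|E(G)|] = C(123, 2)·p = 7503 · (1/984) = 61/8.
E[α(G)] ≥ n − E[|E(G)|] = 123 − 61/8 = 923/8.
Numerically: ≈ 115.375000.
(This is only a lower bound; the true E[α(G)] may be larger.)

E[α(G)] ≥ 923/8 ≈ 115.375000.


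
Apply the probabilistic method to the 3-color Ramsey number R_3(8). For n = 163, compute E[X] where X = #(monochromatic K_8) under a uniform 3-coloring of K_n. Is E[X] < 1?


E[X] = C(163, 8) · 3^{1 − 28} = 10380216608892 · 3^{−27} = 10380216608892/7625597484987.
As a reduced fraction: E[X] = 128150822332/94143178827 ≈ 1.361233.
Is E[X] < 1? NO.
Since E[X] ≥ 1, the first-moment bound is inconclusive at n = 163; it does NOT by itself certify R_3(8) > 163.

E[X] = 128150822332/94143178827 ≈ 1.361233; E[X] ≥ 1; first-moment method inconclusive here.


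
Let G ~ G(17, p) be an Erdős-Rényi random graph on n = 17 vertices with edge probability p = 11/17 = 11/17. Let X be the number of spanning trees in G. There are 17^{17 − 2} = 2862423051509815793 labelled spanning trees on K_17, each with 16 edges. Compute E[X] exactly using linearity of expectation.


K_17 has 17^{17 − 2} = 2862423051509815793 labelled spanning trees.
For each such spanning tree H, let X_H = 1 if all 16 edges of H are present in G. Then P[X_H = 1] = p^{16} = (11/17)^{16} = 45949729863572161/48661191875666868481.
By linearity of expectation: E[X] = Σ_H E[X_H] = 2862423051509815793 · p^{16} = 2862423051509815793 · 45949729863572161/48661191875666868481 = 45949729863572161/17.
Numerically: E[X] ≈ 2.7e+15.

E[X] = 2862423051509815793 · (11/17)^{16} = 45949729863572161/17 ≈ 2.7e+15.


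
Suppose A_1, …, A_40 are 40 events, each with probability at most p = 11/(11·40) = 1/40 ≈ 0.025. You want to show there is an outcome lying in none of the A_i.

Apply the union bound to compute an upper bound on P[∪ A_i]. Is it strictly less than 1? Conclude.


Union bound: P[∪_{i=1}^{40} A_i] ≤ Σ_i P[A_i] ≤ 40·p = 40·(1/40) = 1.
Numerically: 1 ≈ 1.000.
Is 1 < 1? NO.
Since the bound 1 is ≥ 1, the union bound is uninformative here; it does NOT by itself certify existence.

40·p = 1 ≈ 1.000; existence NOT certified by the union bound.


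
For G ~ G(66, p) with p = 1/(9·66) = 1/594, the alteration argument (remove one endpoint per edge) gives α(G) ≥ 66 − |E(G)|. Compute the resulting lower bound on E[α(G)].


E[|E(G)|] = C(66, 2)·p = 2145 · (1/594) = 65/18.
E[α(G)] ≥ n − E[|E(G)|] = 66 − 65/18 = 1123/18.
Numerically: ≈ 62.388889.
(This is only a lower bound; the true E[α(G)] may be larger.)

E[α(G)] ≥ 1123/18 ≈ 62.388889.


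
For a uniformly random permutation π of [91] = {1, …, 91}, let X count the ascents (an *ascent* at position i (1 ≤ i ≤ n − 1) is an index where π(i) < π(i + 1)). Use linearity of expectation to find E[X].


Write X = Σ X_I over i = 1, …, 90, with X_I the indicator of one ascent.
There are 90 indicators.
For each fixed i, the pair (π(i), π(i+1)) is a uniformly random ordered pair of distinct values from {1, …, 91}; by symmetry P[π(i) < π(i+1)] = 1/2.
By linearity: E[X] = 90 · (1/2) = (91 − 1) · (1/2) = 45 ≈ 45.000000.

E[X] = 45 = 45.000000.


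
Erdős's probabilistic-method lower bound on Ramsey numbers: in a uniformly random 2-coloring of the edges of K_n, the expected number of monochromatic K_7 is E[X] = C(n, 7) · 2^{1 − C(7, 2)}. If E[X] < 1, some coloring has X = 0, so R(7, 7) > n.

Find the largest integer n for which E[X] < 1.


We need C(n, 7) · 2^{1 − 21} < 1, i.e. C(n, 7) < 2^{21 − 1} = 1048576.
Check values of n near the boundary:
  n = 22: C(22, 7) = 170544; 170544 < 1048576? YES
  n = 23: C(23, 7) = 245157; 245157 < 1048576? YES
  n = 24: C(24, 7) = 346104; 346104 < 1048576? YES
  n = 25: C(25, 7) = 480700; 480700 < 1048576? YES
  n = 26: C(26, 7) = 657800; 657800 < 1048576? YES
  n = 27: C(27, 7) = 888030; 888030 < 1048576? YES
  n = 28: C(28, 7) = 1184040; 1184040 < 1048576? NO
  n = 29: C(29, 7) = 1560780; 1560780 < 1048576? NO
The largest n with C(n, 7) < 1048576 is n = 27 (where E[X] = 444015/524288 ≈ 0.8469). Hence R(7, 7) > 27, i.e. R(7, 7) ≥ 28.

Largest n = 27; hence R(7, 7) > 27.


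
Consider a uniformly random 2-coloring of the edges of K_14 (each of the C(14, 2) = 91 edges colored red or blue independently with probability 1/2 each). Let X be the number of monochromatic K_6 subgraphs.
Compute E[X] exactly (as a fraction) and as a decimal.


Let X = Σ_S X_S over the C(14, 6) = 3003 subsets S of size 6, where X_S = 1 if the K_6 on S is monochromatic.
For a fixed S, the K_6 on S has C(6, 2) = 15 edges. P[all 15 edges red] = (1/2)^15, and likewise for blue, so P[monochromatic] = 2·(1/2)^15 = 2^{1 − 15} = 1/16384.
By linearity of expectation: E[X] = C(14, 6) · 2^{1 − 15} = 3003 · 1/16384 = 3003/16384.
Numerically: E[X] ≈ 0.183.

E[X] = C(14,6)·2^(1−C(6,2)) = 3003/16384 ≈ 0.183.


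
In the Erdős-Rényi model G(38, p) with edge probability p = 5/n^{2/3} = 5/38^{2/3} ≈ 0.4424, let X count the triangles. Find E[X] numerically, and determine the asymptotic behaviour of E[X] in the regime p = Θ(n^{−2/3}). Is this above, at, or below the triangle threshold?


Number of potential triangles: C(38, 3) = 8436.
Each occurs with probability p³ ≈ (0.4424)³ ≈ 8.656510e-02.
By linearity: E[X] = C(38, 3)·p³ ≈ 8436 · 8.656510e-02 ≈ 730.2632.
Since α = 2/3 < 1, p = c/n^{2/3} ≫ 1/n is above the triangle threshold p ~ 1/n. Asymptotically E[X] ~ (c³/6)·n^{3(1−α)} = (5³/6)·n^{1} → ∞; triangles are abundant w.h.p.

E[X] ≈ 730.2632; in regime p = Θ(1/n^{2/3}) E[X] diverges (above the triangle threshold p ~ 1/n).


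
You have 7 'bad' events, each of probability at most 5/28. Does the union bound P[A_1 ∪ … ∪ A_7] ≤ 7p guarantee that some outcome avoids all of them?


Union bound: P[∪_{i=1}^{7} A_i] ≤ Σ_i P[A_i] ≤ 7·p = 7·(5/28) = 5/4.
Numerically: 5/4 ≈ 1.25000.
Is 5/4 < 1? NO.
Since the bound 5/4 is ≥ 1, the union bound is uninformative here; it does NOT by itself certify existence.

7·p = 5/4 ≈ 1.25000; existence NOT certified by the union bound.


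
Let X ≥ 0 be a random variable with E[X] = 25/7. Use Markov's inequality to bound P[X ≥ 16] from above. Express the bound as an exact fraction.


μ = E[X] = 25/7, a = 16.
Markov: P[X ≥ 16] ≤ μ/a = (25/7)/16 = 25/112.
Numerically: ≈ 0.22321.
(Since a = 16 > μ = 3.57143, the bound 25/112 is < 1 and informative.)

P[X ≥ 16] ≤ 25/112 ≈ 0.22321.


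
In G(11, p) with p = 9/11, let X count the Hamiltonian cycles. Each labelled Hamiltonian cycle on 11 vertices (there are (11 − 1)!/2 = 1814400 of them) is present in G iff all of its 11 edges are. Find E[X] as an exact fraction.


K_11 has (11 − 1)!/2 = 1814400 labelled Hamiltonian cycles.
For each such Hamiltonian cycle H, let X_H = 1 if all 11 edges of H are present in G. Then P[X_H = 1] = p^{11} = (9/11)^{11} = 31381059609/285311670611.
By linearity: E[X] = Σ_H E[X_H] = 1814400 · p^{11} = 1814400 · 31381059609/285311670611 = 56937794554569600/285311670611.
Numerically: E[X] ≈ 2e+05.

E[X] = 1814400 · (9/11)^{11} = 56937794554569600/285311670611 ≈ 2e+05.


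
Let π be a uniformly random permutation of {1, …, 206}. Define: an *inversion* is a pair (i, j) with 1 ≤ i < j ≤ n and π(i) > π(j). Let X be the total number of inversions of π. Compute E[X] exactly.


Write X = Σ X_I over the C(206, 2) = 21115 pairs i < j, with X_I the indicator of one inversion.
There are 21115 indicators.
For each fixed pair i < j, the values π(i) and π(j) are two distinct elements of {1, …, 206} in uniformly random order; by symmetry P[π(i) > π(j)] = 1/2.
By linearity: E[X] = 21115 · (1/2) = C(206, 2) · (1/2) = 21115/2 = 21115/2 ≈ 10557.500000.

E[X] = 21115/2 = 10557.500000.


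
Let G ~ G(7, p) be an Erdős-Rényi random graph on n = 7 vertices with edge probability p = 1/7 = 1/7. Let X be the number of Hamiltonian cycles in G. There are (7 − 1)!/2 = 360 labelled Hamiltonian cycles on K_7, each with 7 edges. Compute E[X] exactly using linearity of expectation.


K_7 has (7 − 1)!/2 = 360 labelled Hamiltonian cycles.
For each such Hamiltonian cycle H, let X_H = 1 if all 7 edges of H are present in G. Then P[X_H = 1] = p^{7} = (1/7)^{7} = 1/823543.
By linearity of expectation: E[X] = Σ_H E[X_H] = 360 · p^{7} = 360 · 1/823543 = 360/823543.
Numerically: E[X] ≈ 0.00043714.

E[X] = 360 · (1/7)^{7} = 360/823543 ≈ 0.00043714.


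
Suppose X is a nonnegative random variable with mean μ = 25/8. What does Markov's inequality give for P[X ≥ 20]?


μ = E[X] = 25/8, a = 20.
Markov: P[X ≥ 20] ≤ μ/a = (25/8)/20 = 5/32.
Numerically: ≈ 0.15625.
(Since a = 20 > μ = 3.12500, the bound 5/32 is < 1 and informative.)

P[X ≥ 20] ≤ 5/32 ≈ 0.15625.


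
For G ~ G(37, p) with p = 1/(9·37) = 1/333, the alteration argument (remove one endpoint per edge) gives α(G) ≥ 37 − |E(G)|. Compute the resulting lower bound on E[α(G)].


E[|E(G)|] = C(37, 2)·p = 666 · (1/333) = 2.
E[α(G)] ≥ n − E[|E(G)|] = 37 − 2 = 35.
Numerically: ≈ 35.00000.
(This is only a lower bound; the true E[α(G)] may be larger.)

E[α(G)] ≥ 35 ≈ 35.00000.


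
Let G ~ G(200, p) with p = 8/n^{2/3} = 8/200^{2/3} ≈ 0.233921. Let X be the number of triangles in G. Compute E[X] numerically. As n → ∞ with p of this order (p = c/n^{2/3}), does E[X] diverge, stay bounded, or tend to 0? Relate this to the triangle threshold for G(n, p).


Number of potential triangles: C(200, 3) = 1313400.
Each occurs with probability p³ ≈ (0.233921)³ ≈ 1.28000000e-02.
By linearity: E[X] = C(200, 3)·p³ ≈ 1313400 · 1.28000000e-02 ≈ 16811.520000.
Since α = 2/3 < 1, p = c/n^{2/3} ≫ 1/n is above the triangle threshold p ~ 1/n. Asymptotically E[X] ~ (c³/6)·n^{3(1−α)} = (8³/6)·n^{1} → ∞; triangles are abundant w.h.p.

E[X] ≈ 16811.520000; in regime p = Θ(1/n^{2/3}) E[X] diverges (above the triangle threshold p ~ 1/n).


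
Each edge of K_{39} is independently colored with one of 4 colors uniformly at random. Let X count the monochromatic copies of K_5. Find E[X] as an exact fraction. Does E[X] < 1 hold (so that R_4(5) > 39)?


E[X] = C(39, 5) · 4^{1 − 10} = 575757 · 4^{−9} = 575757/262144.
As a reduced fraction: E[X] = 575757/262144 ≈ 2.196.
Is E[X] < 1? NO.
Since E[X] ≥ 1, the first-moment bound is inconclusive at n = 39; it does NOT by itself certify R_4(5) > 39.

E[X] = 575757/262144 ≈ 2.196; E[X] ≥ 1; first-moment method inconclusive here.


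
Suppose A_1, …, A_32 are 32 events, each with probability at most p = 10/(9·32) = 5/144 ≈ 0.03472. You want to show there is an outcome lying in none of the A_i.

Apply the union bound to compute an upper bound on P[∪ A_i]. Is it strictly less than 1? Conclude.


Union bound: P[∪_{i=1}^{32} A_i] ≤ Σ_i P[A_i] ≤ 32·p = 32·(5/144) = 10/9.
Numerically: 10/9 ≈ 1.11111.
Is 10/9 < 1? NO.
Since the bound 10/9 is ≥ 1, the union bound is uninformative here; it does NOT by itself certify existence.

32·p = 10/9 ≈ 1.11111; existence NOT certified by the union bound.


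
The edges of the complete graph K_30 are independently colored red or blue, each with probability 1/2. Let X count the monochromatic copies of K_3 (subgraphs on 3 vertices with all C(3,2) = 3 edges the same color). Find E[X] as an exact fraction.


Let X = Σ_S X_S over the C(30, 3) = 4060 subsets S of size 3, where X_S = 1 if the K_3 on S is monochromatic.
For a fixed S, the K_3 on S has C(3, 2) = 3 edges. P[all 3 edges red] = (1/2)^3, and likewise for blue, so P[monochromatic] = 2·(1/2)^3 = 2^{1 − 3} = 1/4.
By linearity: E[X] = C(30, 3) · 2^{1 − 3} = 4060 · 1/4 = 1015.
Numerically: E[X] ≈ 1015.000.

E[X] = C(30,3)·2^(1−C(3,2)) = 1015 ≈ 1015.000.


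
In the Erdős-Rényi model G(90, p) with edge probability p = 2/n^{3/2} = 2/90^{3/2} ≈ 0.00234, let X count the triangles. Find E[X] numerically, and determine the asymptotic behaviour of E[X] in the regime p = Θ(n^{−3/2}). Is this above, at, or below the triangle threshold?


Number of potential triangles: C(90, 3) = 117480.
Each occurs with probability p³ ≈ (0.00234)³ ≈ 1.28528e-08.
By linearity: E[X] = C(90, 3)·p³ ≈ 117480 · 1.28528e-08 ≈ 0.002.
Since α = 3/2 > 1, p = c/n^{3/2} = o(1/n) is below the triangle threshold p ~ 1/n. Asymptotically E[X] ~ (c³/6)·n^{3(1−α)} = (2³/6)·n^{-1.5} → 0, so by Markov's inequality G has no triangles w.h.p.

E[X] ≈ 0.002; in regime p = Θ(1/n^{3/2}) E[X] tends to 0 (below the triangle threshold p ~ 1/n).


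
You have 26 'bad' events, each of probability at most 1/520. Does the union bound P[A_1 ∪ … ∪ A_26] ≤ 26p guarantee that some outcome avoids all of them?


Union bound: P[∪_{i=1}^{26} A_i] ≤ Σ_i P[A_i] ≤ 26·p = 26·(1/520) = 1/20.
Numerically: 1/20 ≈ 0.0500.
Is 1/20 < 1? YES.
Since P[∪ A_i] ≤ 1/20 < 1, the complement has P[∩ A_i^c] ≥ 1 − 1/20 = 19/20 > 0, so some outcome avoids every A_i.

26·p = 1/20 ≈ 0.0500; existence CERTIFIED by the union bound.


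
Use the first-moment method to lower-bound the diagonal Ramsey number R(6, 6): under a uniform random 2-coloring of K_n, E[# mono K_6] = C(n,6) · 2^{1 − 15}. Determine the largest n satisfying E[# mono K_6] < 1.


We need C(n, 6) · 2^{1 − 15} < 1, i.e. C(n, 6) < 2^{15 − 1} = 16384.
Check values of n near the boundary:
  n = 12: C(12, 6) = 924; 924 < 16384? YES
  n = 13: C(13, 6) = 1716; 1716 < 16384? YES
  n = 14: C(14, 6) = 3003; 3003 < 16384? YES
  n = 15: C(15, 6) = 5005; 5005 < 16384? YES
  n = 16: C(16, 6) = 8008; 8008 < 16384? YES
  n = 17: C(17, 6) = 12376; 12376 < 16384? YES
  n = 18: C(18, 6) = 18564; 18564 < 16384? NO
The largest n with C(n, 6) < 16384 is n = 17 (where E[X] = 1547/2048 ≈ 0.7553711). Hence R(6, 6) > 17, i.e. R(6, 6) ≥ 18.

Largest n = 17; hence R(6, 6) > 17.


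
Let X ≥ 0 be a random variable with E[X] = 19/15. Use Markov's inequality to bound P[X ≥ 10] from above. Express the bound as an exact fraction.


μ = E[X] = 19/15, a = 10.
Markov: P[X ≥ 10] ≤ μ/a = (19/15)/10 = 19/150.
Numerically: ≈ 0.12667.
(Since a = 10 > μ = 1.26667, the bound 19/150 is < 1 and informative.)

P[X ≥ 10] ≤ 19/150 ≈ 0.12667.


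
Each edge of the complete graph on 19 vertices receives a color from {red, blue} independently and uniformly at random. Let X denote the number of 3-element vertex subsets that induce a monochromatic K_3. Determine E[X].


Let X = Σ_S X_S over the C(19, 3) = 969 subsets S of size 3, where X_S = 1 if the K_3 on S is monochromatic.
For a fixed S, the K_3 on S has C(3, 2) = 3 edges. P[all 3 edges red] = (1/2)^3, and likewise for blue, so P[monochromatic] = 2·(1/2)^3 = 2^{1 − 3} = 1/4.
Summing: E[X] = C(19, 3) · 2^{1 − 3} = 969 · 1/4 = 969/4.
Numerically: E[X] ≈ 242.2500.

E[X] = C(19,3)·2^(1−C(3,2)) = 969/4 ≈ 242.2500.


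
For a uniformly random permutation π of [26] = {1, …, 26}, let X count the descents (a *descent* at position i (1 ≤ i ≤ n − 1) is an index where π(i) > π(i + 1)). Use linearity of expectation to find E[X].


Write X = Σ X_I over i = 1, …, 25, with X_I the indicator of one descent.
There are 25 indicators.
For each fixed i, the pair (π(i), π(i+1)) is a uniformly random ordered pair of distinct values from {1, …, 26}; by symmetry P[π(i) > π(i+1)] = 1/2.
By linearity: E[X] = 25 · (1/2) = (26 − 1) · (1/2) = 25/2 ≈ 12.50000.

E[X] = 25/2 = 12.50000.


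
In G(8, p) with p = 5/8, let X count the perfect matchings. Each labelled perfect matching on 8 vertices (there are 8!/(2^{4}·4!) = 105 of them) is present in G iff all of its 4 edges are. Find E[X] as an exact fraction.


K_8 has 8!/(2^{4}·4!) = 105 labelled perfect matchings.
For each such perfect matching H, let X_H = 1 if all 4 edges of H are present in G. Then P[X_H = 1] = p^{4} = (5/8)^{4} = 625/4096.
Summing the indicators: E[X] = Σ_H E[X_H] = 105 · p^{4} = 105 · 625/4096 = 65625/4096.
Numerically: E[X] ≈ 16.022.

E[X] = 105 · (5/8)^{4} = 65625/4096 ≈ 16.022.


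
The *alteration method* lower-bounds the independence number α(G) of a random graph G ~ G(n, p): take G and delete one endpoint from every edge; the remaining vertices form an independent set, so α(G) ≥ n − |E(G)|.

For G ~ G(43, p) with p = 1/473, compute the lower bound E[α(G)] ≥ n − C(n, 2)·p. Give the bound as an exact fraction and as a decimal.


E[|E(G)|] = C(43, 2)·p = 903 · (1/473) = 21/11.
E[α(G)] ≥ n − E[|E(G)|] = 43 − 21/11 = 452/11.
Numerically: ≈ 41.09091.
(This is only a lower bound; the true E[α(G)] may be larger.)

E[α(G)] ≥ 452/11 ≈ 41.09091.


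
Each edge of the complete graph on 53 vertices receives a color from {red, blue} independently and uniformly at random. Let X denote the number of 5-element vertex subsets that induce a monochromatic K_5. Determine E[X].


Let X = Σ_S X_S over the C(53, 5) = 2869685 subsets S of size 5, where X_S = 1 if the K_5 on S is monochromatic.
For a fixed S, the K_5 on S has C(5, 2) = 10 edges. P[all 10 edges red] = (1/2)^10, and likewise for blue, so P[monochromatic] = 2·(1/2)^10 = 2^{1 − 10} = 1/512.
Summing: E[X] = C(53, 5) · 2^{1 − 10} = 2869685 · 1/512 = 2869685/512.
Numerically: E[X] ≈ 5604.85352.

E[X] = C(53,5)·2^(1−C(5,2)) = 2869685/512 ≈ 5604.85352.


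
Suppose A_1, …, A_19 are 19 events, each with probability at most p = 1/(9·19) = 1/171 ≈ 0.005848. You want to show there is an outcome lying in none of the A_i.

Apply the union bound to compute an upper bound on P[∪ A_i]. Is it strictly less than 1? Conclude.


Union bound: P[∪_{i=1}^{19} A_i] ≤ Σ_i P[A_i] ≤ 19·p = 19·(1/171) = 1/9.
Numerically: 1/9 ≈ 0.111111.
Is 1/9 < 1? YES.
Since P[∪ A_i] ≤ 1/9 < 1, the complement has P[∩ A_i^c] ≥ 1 − 1/9 = 8/9 > 0, so some outcome avoids every A_i.

19·p = 1/9 ≈ 0.111111; existence CERTIFIED by the union bound.


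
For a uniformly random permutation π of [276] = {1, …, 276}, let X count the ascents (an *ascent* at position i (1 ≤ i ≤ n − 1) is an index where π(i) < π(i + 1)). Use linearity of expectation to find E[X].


Write X = Σ X_I over i = 1, …, 275, with X_I the indicator of one ascent.
There are 275 indicators.
For each fixed i, the pair (π(i), π(i+1)) is a uniformly random ordered pair of distinct values from {1, …, 276}; by symmetry P[π(i) < π(i+1)] = 1/2.
By linearity: E[X] = 275 · (1/2) = (276 − 1) · (1/2) = 275/2 ≈ 137.50000.

E[X] = 275/2 = 137.50000.


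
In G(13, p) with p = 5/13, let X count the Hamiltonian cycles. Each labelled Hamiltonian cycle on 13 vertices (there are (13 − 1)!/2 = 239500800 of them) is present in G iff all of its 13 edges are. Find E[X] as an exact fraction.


K_13 has (13 − 1)!/2 = 239500800 labelled Hamiltonian cycles.
For each such Hamiltonian cycle H, let X_H = 1 if all 13 edges of H are present in G. Then P[X_H = 1] = p^{13} = (5/13)^{13} = 1220703125/302875106592253.
Summing the indicators: E[X] = Σ_H E[X_H] = 239500800 · p^{13} = 239500800 · 1220703125/302875106592253 = 292359375000000000/302875106592253.
Numerically: E[X] ≈ 965.28.

E[X] = 239500800 · (5/13)^{13} = 292359375000000000/302875106592253 ≈ 965.28.


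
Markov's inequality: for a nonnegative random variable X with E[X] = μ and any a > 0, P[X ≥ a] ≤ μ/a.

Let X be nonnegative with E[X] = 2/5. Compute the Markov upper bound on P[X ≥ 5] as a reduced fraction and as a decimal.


μ = E[X] = 2/5, a = 5.
Markov: P[X ≥ 5] ≤ μ/a = (2/5)/5 = 2/25.
Numerically: ≈ 0.0800.
(Since a = 5 > μ = 0.4000, the bound 2/25 is < 1 and informative.)

P[X ≥ 5] ≤ 2/25 ≈ 0.0800.


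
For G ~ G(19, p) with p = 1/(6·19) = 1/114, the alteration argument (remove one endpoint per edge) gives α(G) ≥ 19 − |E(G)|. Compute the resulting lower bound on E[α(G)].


E[|E(G)|] = C(19, 2)·p = 171 · (1/114) = 3/2.
E[α(G)] ≥ n − E[|E(G)|] = 19 − 3/2 = 35/2.
Numerically: ≈ 17.500.
(This is only a lower bound; the true E[α(G)] may be larger.)

E[α(G)] ≥ 35/2 ≈ 17.500.


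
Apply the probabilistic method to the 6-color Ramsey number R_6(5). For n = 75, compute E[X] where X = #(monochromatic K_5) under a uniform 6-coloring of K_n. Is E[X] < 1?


E[X] = C(75, 5) · 6^{1 − 10} = 17259390 · 6^{−9} = 17259390/10077696.
As a reduced fraction: E[X] = 958855/559872 ≈ 1.713.
Is E[X] < 1? NO.
Since E[X] ≥ 1, the first-moment bound is inconclusive at n = 75; it does NOT by itself certify R_6(5) > 75.

E[X] = 958855/559872 ≈ 1.713; E[X] ≥ 1; first-moment method inconclusive here.


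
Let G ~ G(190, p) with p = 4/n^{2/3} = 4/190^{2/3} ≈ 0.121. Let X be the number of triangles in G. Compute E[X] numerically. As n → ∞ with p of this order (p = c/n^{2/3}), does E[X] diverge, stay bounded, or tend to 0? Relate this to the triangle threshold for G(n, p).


Number of potential triangles: C(190, 3) = 1125180.
Each occurs with probability p³ ≈ (0.121)³ ≈ 1.772853e-03.
By linearity: E[X] = C(190, 3)·p³ ≈ 1125180 · 1.772853e-03 ≈ 1994.7789.
Since α = 2/3 < 1, p = c/n^{2/3} ≫ 1/n is above the triangle threshold p ~ 1/n. Asymptotically E[X] ~ (c³/6)·n^{3(1−α)} = (4³/6)·n^{1} → ∞; triangles are abundant w.h.p.

E[X] ≈ 1994.7789; in regime p = Θ(1/n^{2/3}) E[X] diverges (above the triangle threshold p ~ 1/n).


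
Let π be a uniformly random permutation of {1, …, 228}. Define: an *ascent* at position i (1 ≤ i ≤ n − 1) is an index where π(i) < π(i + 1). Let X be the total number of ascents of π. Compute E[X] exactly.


Write X = Σ X_I over i = 1, …, 227, with X_I the indicator of one ascent.
There are 227 indicators.
For each fixed i, the pair (π(i), π(i+1)) is a uniformly random ordered pair of distinct values from {1, …, 228}; by symmetry P[π(i) < π(i+1)] = 1/2.
By linearity: E[X] = 227 · (1/2) = (228 − 1) · (1/2) = 227/2 ≈ 113.500.

E[X] = 227/2 = 113.500.
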